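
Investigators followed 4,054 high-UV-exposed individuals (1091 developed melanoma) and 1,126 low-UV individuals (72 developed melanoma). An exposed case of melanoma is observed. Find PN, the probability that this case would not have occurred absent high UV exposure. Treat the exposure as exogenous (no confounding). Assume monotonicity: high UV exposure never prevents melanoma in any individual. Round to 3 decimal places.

p₁ = P(outcome | exposed) = 1091/4054 = 0.26912
p₀ = P(outcome | unexposed) = 72/1126 = 0.063943
Under exogeneity and monotonicity, PN = (p₁ − p₀) / p₁.
PN = (0.26912 − 0.063943) / 0.26912 = 0.20517 / 0.26912 ≈ 0.7624

PN ≈ 0.762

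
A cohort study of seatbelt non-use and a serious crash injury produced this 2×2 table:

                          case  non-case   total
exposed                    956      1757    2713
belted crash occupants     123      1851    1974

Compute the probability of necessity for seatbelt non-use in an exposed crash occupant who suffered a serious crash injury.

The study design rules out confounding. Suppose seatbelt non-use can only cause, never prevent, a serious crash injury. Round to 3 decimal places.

PN ≈ 0.823

p₁ = P(outcome | exposed) = 956/2713 = 0.35238
p₀ = P(outcome | unexposed) = 123/1974 = 0.06231
Under exogeneity and monotonicity, PN = (p₁ − p₀) / p₁.
PN = (0.35238 − 0.06231) / 0.35238 = 0.29007 / 0.35238 ≈ 0.8232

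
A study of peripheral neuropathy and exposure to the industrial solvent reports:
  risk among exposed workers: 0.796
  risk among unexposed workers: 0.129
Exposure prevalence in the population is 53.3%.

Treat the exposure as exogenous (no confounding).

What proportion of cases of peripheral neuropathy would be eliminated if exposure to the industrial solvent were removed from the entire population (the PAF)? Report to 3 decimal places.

Let p₁ = 0.796, p₀ = 0.129.
Overall risk P(Y=1) = π·p₁ + (1−π)·p₀ = 0.533×0.796 + 0.467×0.129 = 0.48451.
Under exogeneity, PAF = [P(Y=1) − p₀] / P(Y=1).
PAF = (0.48451 − 0.129) / 0.48451 ≈ 0.7338

PAF ≈ 0.734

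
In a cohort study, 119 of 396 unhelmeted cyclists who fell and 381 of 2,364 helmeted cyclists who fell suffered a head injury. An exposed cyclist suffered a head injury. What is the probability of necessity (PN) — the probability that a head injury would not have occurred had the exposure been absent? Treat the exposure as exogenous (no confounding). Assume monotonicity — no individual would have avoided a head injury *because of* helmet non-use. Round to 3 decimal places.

p₁ = P(outcome | exposed) = 119/396 = 0.30051
p₀ = P(outcome | unexposed) = 381/2364 = 0.16117
Under exogeneity and monotonicity, PN = (p₁ − p₀) / p₁.
PN = (0.30051 − 0.16117) / 0.30051 = 0.13934 / 0.30051 ≈ 0.4637

PN ≈ 0.464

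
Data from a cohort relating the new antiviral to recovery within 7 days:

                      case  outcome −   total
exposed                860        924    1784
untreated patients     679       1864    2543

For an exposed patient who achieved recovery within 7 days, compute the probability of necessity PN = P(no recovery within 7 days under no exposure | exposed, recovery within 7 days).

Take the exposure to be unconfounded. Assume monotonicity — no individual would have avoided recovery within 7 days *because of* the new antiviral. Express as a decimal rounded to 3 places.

PN ≈ 0.446

p₁ = P(outcome | exposed) = 860/1784 = 0.48206
p₀ = P(outcome | unexposed) = 679/2543 = 0.26701
Under exogeneity and monotonicity, PN = (p₁ − p₀) / p₁.
PN = (0.48206 − 0.26701) / 0.48206 = 0.21506 / 0.48206 ≈ 0.4461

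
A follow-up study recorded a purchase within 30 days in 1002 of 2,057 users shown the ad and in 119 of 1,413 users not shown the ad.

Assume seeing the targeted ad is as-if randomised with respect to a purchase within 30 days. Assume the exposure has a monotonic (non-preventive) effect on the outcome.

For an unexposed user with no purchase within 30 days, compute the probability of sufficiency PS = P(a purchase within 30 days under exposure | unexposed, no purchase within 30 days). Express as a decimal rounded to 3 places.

PS ≈ 0.440

p₁ = P(outcome | exposed) = 1002/2057 = 0.48712
p₀ = P(outcome | unexposed) = 119/1413 = 0.084218
Under exogeneity and monotonicity, PS = (p₁ − p₀) / (1 − p₀).
PS = (0.48712 − 0.084218) / (1 − 0.084218) = 0.4029 / 0.91578 ≈ 0.4400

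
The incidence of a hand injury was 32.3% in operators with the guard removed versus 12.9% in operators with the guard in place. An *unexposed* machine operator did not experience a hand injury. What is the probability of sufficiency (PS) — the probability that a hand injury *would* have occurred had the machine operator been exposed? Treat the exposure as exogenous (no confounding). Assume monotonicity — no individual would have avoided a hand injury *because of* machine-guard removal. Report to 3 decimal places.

p₁ = 0.323, p₀ = 0.129.
Under exogeneity and monotonicity, PS = (p₁ − p₀) / (1 − p₀).
PS = (0.323 − 0.129) / (1 − 0.129) = 0.194 / 0.871 ≈ 0.2227

PS ≈ 0.223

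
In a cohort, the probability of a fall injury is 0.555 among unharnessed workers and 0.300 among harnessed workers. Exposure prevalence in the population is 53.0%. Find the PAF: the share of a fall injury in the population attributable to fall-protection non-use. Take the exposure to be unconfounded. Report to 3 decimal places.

PAF ≈ 0.311

Let p₁ = 0.555, p₀ = 0.3.
Overall risk P(Y=1) = π·p₁ + (1−π)·p₀ = 0.53×0.555 + 0.47×0.3 = 0.43515.
Under exogeneity, PAF = [P(Y=1) − p₀] / P(Y=1).
PAF = (0.43515 − 0.3) / 0.43515 ≈ 0.3106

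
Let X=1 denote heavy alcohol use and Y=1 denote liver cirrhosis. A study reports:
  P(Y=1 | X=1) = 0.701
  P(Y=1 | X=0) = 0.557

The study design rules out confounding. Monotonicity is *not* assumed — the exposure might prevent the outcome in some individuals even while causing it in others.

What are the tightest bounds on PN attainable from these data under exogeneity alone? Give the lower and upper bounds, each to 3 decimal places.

Let p₁ = 0.701, p₀ = 0.557.
Under exogeneity alone the bounds on PN are max{0,(p₁−p₀)/p₁} ≤ PN ≤ min{1,(1−p₀)/p₁}.
  lower = (p₁ − p₀)/p₁ = 0.144 / 0.701 ≈ 0.2054
  upper = min{1, (1 − p₀)/p₁} = 0.443 / 0.701 ≈ 0.6320

0.205 ≤ PN ≤ 0.632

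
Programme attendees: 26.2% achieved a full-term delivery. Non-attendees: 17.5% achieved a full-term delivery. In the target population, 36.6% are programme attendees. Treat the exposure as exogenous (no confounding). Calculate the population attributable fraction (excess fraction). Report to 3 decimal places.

PAF ≈ 0.154

p₁ = 0.262, p₀ = 0.175.
Overall risk P(Y=1) = π·p₁ + (1−π)·p₀ = 0.366×0.262 + 0.634×0.175 = 0.20684.
Under exogeneity, PAF = [P(Y=1) − p₀] / P(Y=1).
PAF = (0.20684 − 0.175) / 0.20684 ≈ 0.1539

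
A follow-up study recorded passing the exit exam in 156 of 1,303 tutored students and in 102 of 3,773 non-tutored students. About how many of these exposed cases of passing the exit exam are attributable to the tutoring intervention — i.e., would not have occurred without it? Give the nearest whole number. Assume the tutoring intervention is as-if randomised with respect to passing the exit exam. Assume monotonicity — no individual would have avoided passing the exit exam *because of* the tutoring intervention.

about 121 cases

p₁ = P(outcome | exposed) = 156/1303 = 0.11972
p₀ = P(outcome | unexposed) = 102/3773 = 0.027034
PN = (p₁ − p₀)/p₁ = (0.11972 − 0.027034) / 0.11972 ≈ 0.77420.
Attributable cases ≈ PN × (exposed cases) = 0.77420 × 156 ≈ 120.77.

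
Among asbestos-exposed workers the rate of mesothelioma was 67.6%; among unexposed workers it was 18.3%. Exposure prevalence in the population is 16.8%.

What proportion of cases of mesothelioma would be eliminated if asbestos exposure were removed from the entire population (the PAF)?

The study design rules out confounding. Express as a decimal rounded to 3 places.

PAF ≈ 0.312

p₁ = 0.676, p₀ = 0.183.
Overall risk P(Y=1) = π·p₁ + (1−π)·p₀ = 0.168×0.676 + 0.832×0.183 = 0.26582.
Under exogeneity, PAF = [P(Y=1) − p₀] / P(Y=1).
PAF = (0.26582 − 0.183) / 0.26582 ≈ 0.3116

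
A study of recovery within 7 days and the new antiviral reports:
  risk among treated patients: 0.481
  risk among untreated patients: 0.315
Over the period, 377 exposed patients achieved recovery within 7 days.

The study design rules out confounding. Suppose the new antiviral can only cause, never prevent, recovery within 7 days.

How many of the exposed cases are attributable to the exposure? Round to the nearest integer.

about 130 cases

Let p₁ = 0.481, p₀ = 0.315.
PN = (p₁ − p₀)/p₁ = (0.481 − 0.315) / 0.481 ≈ 0.34511.
Attributable cases ≈ PN × (exposed cases) = 0.34511 × 377 ≈ 130.11.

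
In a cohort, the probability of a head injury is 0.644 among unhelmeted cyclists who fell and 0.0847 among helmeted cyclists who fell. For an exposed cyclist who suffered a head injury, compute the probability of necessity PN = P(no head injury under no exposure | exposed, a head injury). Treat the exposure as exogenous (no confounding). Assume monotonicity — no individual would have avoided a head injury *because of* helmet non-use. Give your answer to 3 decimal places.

Let p₁ = 0.644, p₀ = 0.0847.
Under exogeneity and monotonicity, PN = (p₁ − p₀) / p₁.
PN = (0.644 − 0.0847) / 0.644 = 0.5593 / 0.644 ≈ 0.8685

PN ≈ 0.868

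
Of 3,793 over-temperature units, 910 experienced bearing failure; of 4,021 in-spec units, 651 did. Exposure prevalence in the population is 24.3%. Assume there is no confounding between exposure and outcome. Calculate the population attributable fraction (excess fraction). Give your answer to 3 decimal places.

p₁ = P(outcome | exposed) = 910/3793 = 0.23992
p₀ = P(outcome | unexposed) = 651/4021 = 0.1619
Overall risk P(Y=1) = π·p₁ + (1−π)·p₀ = 0.243×0.23992 + 0.757×0.1619 = 0.18086.
Under exogeneity, PAF = [P(Y=1) − p₀] / P(Y=1).
PAF = (0.18086 − 0.1619) / 0.18086 ≈ 0.1048

PAF ≈ 0.105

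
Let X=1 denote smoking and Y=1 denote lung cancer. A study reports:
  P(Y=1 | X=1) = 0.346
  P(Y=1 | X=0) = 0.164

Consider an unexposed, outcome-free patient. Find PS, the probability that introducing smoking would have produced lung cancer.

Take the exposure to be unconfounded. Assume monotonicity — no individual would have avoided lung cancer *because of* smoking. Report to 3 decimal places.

PS ≈ 0.218

Let p₁ = 0.346, p₀ = 0.164.
Under exogeneity and monotonicity, PS = (p₁ − p₀) / (1 − p₀).
PS = (0.346 − 0.164) / (1 − 0.164) = 0.182 / 0.836 ≈ 0.2177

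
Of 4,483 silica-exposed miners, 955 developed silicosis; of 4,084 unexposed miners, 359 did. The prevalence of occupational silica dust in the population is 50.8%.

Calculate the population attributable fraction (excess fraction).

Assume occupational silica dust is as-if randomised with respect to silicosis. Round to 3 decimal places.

PAF ≈ 0.420

p₁ = P(outcome | exposed) = 955/4483 = 0.21303
p₀ = P(outcome | unexposed) = 359/4084 = 0.087904
Overall risk P(Y=1) = π·p₁ + (1−π)·p₀ = 0.508×0.21303 + 0.492×0.087904 = 0.15147.
Under exogeneity, PAF = [P(Y=1) − p₀] / P(Y=1).
PAF = (0.15147 − 0.087904) / 0.15147 ≈ 0.4196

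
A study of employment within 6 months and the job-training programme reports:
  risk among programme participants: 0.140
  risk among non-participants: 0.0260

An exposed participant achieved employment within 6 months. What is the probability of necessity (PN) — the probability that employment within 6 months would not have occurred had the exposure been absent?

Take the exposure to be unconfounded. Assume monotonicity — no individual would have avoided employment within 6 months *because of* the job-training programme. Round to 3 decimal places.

Let p₁ = 0.14, p₀ = 0.026.
Under exogeneity and monotonicity, PN = (p₁ − p₀) / p₁.
PN = (0.14 − 0.026) / 0.14 = 0.114 / 0.14 ≈ 0.8143

PN ≈ 0.814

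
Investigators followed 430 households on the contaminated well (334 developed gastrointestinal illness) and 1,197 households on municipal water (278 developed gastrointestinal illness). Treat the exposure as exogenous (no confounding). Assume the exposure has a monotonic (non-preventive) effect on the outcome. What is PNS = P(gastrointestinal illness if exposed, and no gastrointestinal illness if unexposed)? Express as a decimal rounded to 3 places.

PNS ≈ 0.544

p₁ = P(outcome | exposed) = 334/430 = 0.77674
p₀ = P(outcome | unexposed) = 278/1197 = 0.23225
Under exogeneity and monotonicity, PNS = p₁ − p₀.
PNS = 0.77674 − 0.23225 = 0.5445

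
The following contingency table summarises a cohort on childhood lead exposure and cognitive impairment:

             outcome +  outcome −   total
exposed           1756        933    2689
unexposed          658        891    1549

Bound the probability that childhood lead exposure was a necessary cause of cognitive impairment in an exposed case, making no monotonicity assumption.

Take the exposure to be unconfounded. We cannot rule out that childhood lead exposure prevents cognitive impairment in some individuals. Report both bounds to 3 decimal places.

p₁ = P(outcome | exposed) = 1756/2689 = 0.65303
p₀ = P(outcome | unexposed) = 658/1549 = 0.42479
Under exogeneity alone the bounds on PN are max{0,(p₁−p₀)/p₁} ≤ PN ≤ min{1,(1−p₀)/p₁}.
  lower = (p₁ − p₀)/p₁ = 0.22824 / 0.65303 ≈ 0.3495
  upper = min{1, (1 − p₀)/p₁} = 0.57521 / 0.65303 ≈ 0.8808

0.350 ≤ PN ≤ 0.881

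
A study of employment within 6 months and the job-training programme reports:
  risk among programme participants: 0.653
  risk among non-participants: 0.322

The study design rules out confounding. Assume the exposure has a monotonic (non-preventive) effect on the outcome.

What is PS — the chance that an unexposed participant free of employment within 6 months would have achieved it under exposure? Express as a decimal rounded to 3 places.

Let p₁ = 0.653, p₀ = 0.322.
Under exogeneity and monotonicity, PS = (p₁ − p₀) / (1 − p₀).
PS = (0.653 − 0.322) / (1 − 0.322) = 0.331 / 0.678 ≈ 0.4882

PS ≈ 0.488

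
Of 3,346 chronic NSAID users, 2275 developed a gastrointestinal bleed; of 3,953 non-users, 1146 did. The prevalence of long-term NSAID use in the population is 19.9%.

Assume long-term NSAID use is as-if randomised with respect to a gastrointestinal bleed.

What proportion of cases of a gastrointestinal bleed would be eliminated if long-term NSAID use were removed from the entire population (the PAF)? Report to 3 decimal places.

PAF ≈ 0.211

p₁ = P(outcome | exposed) = 2275/3346 = 0.67992
p₀ = P(outcome | unexposed) = 1146/3953 = 0.28991
Overall risk P(Y=1) = π·p₁ + (1−π)·p₀ = 0.199×0.67992 + 0.801×0.28991 = 0.36752.
Under exogeneity, PAF = [P(Y=1) − p₀] / P(Y=1).
PAF = (0.36752 − 0.28991) / 0.36752 ≈ 0.2112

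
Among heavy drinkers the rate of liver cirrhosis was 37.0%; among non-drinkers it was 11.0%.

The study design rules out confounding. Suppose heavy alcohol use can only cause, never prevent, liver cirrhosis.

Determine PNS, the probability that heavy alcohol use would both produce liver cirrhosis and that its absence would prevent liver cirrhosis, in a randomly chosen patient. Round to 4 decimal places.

PNS ≈ 0.2600

p₁ = 0.37, p₀ = 0.11.
Under exogeneity and monotonicity, PNS = p₁ − p₀.
PNS = 0.37 − 0.11 = 0.26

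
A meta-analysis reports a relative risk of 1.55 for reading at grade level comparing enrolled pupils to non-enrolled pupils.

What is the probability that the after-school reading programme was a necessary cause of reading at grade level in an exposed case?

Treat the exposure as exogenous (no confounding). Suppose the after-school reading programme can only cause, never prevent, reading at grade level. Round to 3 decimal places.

PN ≈ 0.355

Under exogeneity and monotonicity, PN = (RR − 1) / RR = 1 − 1/RR.
PN = (1.55 − 1) / 1.55 = 0.55 / 1.55 ≈ 0.3548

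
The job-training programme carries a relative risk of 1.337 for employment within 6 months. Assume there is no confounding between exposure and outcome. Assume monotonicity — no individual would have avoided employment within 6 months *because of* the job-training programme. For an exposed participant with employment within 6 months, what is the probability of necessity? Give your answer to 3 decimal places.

Under exogeneity and monotonicity, PN = (RR − 1) / RR = 1 − 1/RR.
PN = (1.337 − 1) / 1.337 = 0.337 / 1.337 ≈ 0.2521

PN ≈ 0.252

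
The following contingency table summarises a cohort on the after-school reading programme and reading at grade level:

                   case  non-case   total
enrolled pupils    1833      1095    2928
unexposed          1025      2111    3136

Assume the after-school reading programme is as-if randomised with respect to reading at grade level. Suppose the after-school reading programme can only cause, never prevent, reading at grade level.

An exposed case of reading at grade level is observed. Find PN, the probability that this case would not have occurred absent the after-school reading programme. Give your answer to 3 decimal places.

PN ≈ 0.478

p₁ = P(outcome | exposed) = 1833/2928 = 0.62602
p₀ = P(outcome | unexposed) = 1025/3136 = 0.32685
Under exogeneity and monotonicity, PN = (p₁ − p₀) / p₁.
PN = (0.62602 − 0.32685) / 0.62602 = 0.29918 / 0.62602 ≈ 0.4779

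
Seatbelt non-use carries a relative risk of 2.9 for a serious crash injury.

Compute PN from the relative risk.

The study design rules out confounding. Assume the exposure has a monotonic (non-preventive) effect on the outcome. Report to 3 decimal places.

Under exogeneity and monotonicity, PN = (RR − 1) / RR = 1 − 1/RR.
PN = (2.9 − 1) / 2.9 = 1.9 / 2.9 ≈ 0.6552

PN ≈ 0.655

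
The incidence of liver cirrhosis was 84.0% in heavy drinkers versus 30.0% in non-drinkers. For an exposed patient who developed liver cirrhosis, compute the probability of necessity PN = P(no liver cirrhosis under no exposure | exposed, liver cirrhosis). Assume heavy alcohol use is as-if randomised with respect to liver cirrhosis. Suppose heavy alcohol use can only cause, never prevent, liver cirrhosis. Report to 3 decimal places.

p₁ = 0.84, p₀ = 0.3.
Under exogeneity and monotonicity, PN = (p₁ − p₀) / p₁.
PN = (0.84 − 0.3) / 0.84 = 0.54 / 0.84 ≈ 0.6429

PN ≈ 0.643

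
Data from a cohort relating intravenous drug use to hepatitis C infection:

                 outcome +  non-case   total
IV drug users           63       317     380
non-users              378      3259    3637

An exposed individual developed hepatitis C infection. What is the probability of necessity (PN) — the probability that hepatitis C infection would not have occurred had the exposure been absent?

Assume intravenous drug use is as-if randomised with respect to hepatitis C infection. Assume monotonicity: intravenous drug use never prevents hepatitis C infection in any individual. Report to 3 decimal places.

PN ≈ 0.373

p₁ = P(outcome | exposed) = 63/380 = 0.16579
p₀ = P(outcome | unexposed) = 378/3637 = 0.10393
Under exogeneity and monotonicity, PN = (p₁ − p₀) / p₁.
PN = (0.16579 − 0.10393) / 0.16579 = 0.061858 / 0.16579 ≈ 0.3731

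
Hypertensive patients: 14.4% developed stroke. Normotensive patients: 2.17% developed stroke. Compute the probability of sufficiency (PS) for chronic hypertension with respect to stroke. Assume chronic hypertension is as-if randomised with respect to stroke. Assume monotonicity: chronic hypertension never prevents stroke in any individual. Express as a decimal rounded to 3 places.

p₁ = 0.144, p₀ = 0.0217.
Under exogeneity and monotonicity, PS = (p₁ − p₀) / (1 − p₀).
PS = (0.144 − 0.0217) / (1 − 0.0217) = 0.1223 / 0.9783 ≈ 0.1250

PS ≈ 0.125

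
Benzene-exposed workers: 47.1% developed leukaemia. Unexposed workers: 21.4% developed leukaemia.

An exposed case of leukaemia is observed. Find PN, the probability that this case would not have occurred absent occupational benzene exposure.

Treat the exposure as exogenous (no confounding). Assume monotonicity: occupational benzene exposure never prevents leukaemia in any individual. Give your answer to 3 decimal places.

PN ≈ 0.546

p₁ = 0.471, p₀ = 0.214.
Under exogeneity and monotonicity, PN = (p₁ − p₀) / p₁.
PN = (0.471 − 0.214) / 0.471 = 0.257 / 0.471 ≈ 0.5456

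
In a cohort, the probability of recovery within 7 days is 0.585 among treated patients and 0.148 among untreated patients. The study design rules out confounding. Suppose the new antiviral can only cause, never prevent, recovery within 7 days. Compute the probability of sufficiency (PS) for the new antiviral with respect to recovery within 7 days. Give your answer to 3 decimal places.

PS ≈ 0.513

Let p₁ = 0.585, p₀ = 0.148.
Under exogeneity and monotonicity, PS = (p₁ − p₀) / (1 − p₀).
PS = (0.585 − 0.148) / (1 − 0.148) = 0.437 / 0.852 ≈ 0.5129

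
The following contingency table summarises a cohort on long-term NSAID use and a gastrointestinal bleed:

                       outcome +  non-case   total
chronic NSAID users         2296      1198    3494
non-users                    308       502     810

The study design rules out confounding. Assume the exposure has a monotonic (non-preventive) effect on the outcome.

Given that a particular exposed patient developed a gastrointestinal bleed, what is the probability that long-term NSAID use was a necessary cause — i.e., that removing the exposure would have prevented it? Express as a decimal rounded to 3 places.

PN ≈ 0.421

p₁ = P(outcome | exposed) = 2296/3494 = 0.65713
p₀ = P(outcome | unexposed) = 308/810 = 0.38025
Under exogeneity and monotonicity, PN = (p₁ − p₀)/p₁.
PN = (0.65713 − 0.38025) / 0.65713 ≈ 0.4213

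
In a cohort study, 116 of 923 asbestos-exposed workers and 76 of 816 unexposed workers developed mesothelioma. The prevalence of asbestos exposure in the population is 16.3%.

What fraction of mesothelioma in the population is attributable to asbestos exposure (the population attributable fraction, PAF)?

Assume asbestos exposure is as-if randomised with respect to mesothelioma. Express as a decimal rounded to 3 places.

PAF ≈ 0.054

p₁ = P(outcome | exposed) = 116/923 = 0.12568
p₀ = P(outcome | unexposed) = 76/816 = 0.093137
Overall risk P(Y=1) = π·p₁ + (1−π)·p₀ = 0.163×0.12568 + 0.837×0.093137 = 0.098441.
Under exogeneity, PAF = [P(Y=1) − p₀] / P(Y=1).
PAF = (0.098441 − 0.093137) / 0.098441 ≈ 0.0539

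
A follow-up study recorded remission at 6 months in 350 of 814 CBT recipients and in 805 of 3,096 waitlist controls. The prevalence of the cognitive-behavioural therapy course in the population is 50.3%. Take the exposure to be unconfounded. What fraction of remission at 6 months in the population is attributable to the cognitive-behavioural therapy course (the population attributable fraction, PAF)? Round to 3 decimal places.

p₁ = P(outcome | exposed) = 350/814 = 0.42998
p₀ = P(outcome | unexposed) = 805/3096 = 0.26001
Overall risk P(Y=1) = π·p₁ + (1−π)·p₀ = 0.503×0.42998 + 0.497×0.26001 = 0.3455.
Under exogeneity, PAF = [P(Y=1) − p₀] / P(Y=1).
PAF = (0.3455 − 0.26001) / 0.3455 ≈ 0.2474

PAF ≈ 0.247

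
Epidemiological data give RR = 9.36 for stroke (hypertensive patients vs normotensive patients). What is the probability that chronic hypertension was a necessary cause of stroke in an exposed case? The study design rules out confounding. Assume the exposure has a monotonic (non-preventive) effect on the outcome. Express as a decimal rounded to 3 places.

Under exogeneity and monotonicity, PN = (RR − 1) / RR = 1 − 1/RR.
PN = (9.36 − 1) / 9.36 = 8.36 / 9.36 ≈ 0.8932

PN ≈ 0.893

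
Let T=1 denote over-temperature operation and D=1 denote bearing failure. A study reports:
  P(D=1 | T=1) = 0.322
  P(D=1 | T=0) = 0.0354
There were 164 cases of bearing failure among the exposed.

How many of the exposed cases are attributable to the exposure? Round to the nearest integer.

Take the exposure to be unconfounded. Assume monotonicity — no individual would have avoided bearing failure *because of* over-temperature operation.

about 146 cases

Let p₁ = 0.322, p₀ = 0.0354.
PN = (p₁ − p₀)/p₁ = (0.322 − 0.0354) / 0.322 ≈ 0.89006.
Attributable cases ≈ PN × (exposed cases) = 0.89006 × 164 ≈ 145.97.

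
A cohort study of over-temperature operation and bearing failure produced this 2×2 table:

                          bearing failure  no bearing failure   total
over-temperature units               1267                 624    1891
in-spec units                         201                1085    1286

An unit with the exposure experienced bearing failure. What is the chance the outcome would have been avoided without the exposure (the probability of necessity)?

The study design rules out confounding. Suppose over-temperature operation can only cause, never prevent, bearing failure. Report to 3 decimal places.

p₁ = P(outcome | exposed) = 1267/1891 = 0.67002
p₀ = P(outcome | unexposed) = 201/1286 = 0.1563
Under exogeneity and monotonicity, PN = (p₁ − p₀)/p₁.
PN = (0.67002 − 0.1563) / 0.67002 ≈ 0.7667

PN ≈ 0.767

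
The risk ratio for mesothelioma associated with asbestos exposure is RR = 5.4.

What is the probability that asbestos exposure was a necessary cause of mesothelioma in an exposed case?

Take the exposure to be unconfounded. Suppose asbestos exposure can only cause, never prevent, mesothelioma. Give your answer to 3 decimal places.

Under exogeneity and monotonicity, PN = (RR − 1) / RR = 1 − 1/RR.
PN = (5.4 − 1) / 5.4 = 4.4 / 5.4 ≈ 0.8148

PN ≈ 0.815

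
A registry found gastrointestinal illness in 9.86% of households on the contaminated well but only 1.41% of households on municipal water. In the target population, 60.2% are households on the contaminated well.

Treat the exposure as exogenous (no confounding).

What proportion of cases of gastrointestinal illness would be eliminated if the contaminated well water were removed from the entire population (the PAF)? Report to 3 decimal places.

PAF ≈ 0.783

p₁ = 0.0986, p₀ = 0.0141.
Overall risk P(Y=1) = π·p₁ + (1−π)·p₀ = 0.602×0.0986 + 0.398×0.0141 = 0.064969.
Under exogeneity, PAF = [P(Y=1) − p₀] / P(Y=1).
PAF = (0.064969 − 0.0141) / 0.064969 ≈ 0.7830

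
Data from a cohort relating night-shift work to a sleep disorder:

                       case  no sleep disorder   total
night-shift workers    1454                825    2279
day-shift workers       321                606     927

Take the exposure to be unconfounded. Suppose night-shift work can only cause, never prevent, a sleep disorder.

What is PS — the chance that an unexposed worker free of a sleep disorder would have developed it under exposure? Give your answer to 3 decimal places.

p₁ = P(outcome | exposed) = 1454/2279 = 0.638
p₀ = P(outcome | unexposed) = 321/927 = 0.34628
Under exogeneity and monotonicity, PS = (p₁ − p₀)/(1 − p₀).
PS = (0.638 − 0.34628) / 0.65372 ≈ 0.4462

PS ≈ 0.446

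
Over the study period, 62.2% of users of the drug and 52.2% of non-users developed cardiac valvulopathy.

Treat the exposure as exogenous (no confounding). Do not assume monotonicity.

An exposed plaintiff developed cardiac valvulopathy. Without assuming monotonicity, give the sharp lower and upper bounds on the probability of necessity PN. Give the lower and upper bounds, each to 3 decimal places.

p₁ = 0.622, p₀ = 0.522.
Under exogeneity alone the bounds on PN are max{0,(p₁−p₀)/p₁} ≤ PN ≤ min{1,(1−p₀)/p₁}.
  lower = (p₁ − p₀)/p₁ = 0.1 / 0.622 ≈ 0.1608
  upper = min{1, (1 − p₀)/p₁} = 0.478 / 0.622 ≈ 0.7685

0.161 ≤ PN ≤ 0.768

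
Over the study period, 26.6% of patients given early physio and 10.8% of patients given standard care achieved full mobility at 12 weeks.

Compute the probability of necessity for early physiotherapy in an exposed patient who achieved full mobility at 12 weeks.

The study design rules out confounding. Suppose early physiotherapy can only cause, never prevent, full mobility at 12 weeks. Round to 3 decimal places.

p₁ = 0.266, p₀ = 0.108.
Under exogeneity and monotonicity, PN = (p₁ − p₀) / p₁.
PN = (0.266 − 0.108) / 0.266 = 0.158 / 0.266 ≈ 0.5940

PN ≈ 0.594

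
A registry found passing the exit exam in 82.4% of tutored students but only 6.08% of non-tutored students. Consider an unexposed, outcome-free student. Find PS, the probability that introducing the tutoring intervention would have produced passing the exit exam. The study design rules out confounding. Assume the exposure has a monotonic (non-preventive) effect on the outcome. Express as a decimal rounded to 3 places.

PS ≈ 0.813

p₁ = 0.824, p₀ = 0.0608.
Under exogeneity and monotonicity, PS = (p₁ − p₀) / (1 − p₀).
PS = (0.824 − 0.0608) / (1 − 0.0608) = 0.7632 / 0.9392 ≈ 0.8126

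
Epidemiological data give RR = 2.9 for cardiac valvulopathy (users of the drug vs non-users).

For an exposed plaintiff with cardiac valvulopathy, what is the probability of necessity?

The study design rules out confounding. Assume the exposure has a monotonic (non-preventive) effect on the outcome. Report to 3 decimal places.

PN ≈ 0.655

Under exogeneity and monotonicity, PN = (RR − 1) / RR = 1 − 1/RR.
PN = (2.9 − 1) / 2.9 = 1.9 / 2.9 ≈ 0.6552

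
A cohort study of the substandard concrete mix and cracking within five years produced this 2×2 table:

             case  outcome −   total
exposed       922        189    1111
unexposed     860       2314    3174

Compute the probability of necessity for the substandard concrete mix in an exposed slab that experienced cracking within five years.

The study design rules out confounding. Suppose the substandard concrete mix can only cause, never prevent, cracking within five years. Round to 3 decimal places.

p₁ = P(outcome | exposed) = 922/1111 = 0.82988
p₀ = P(outcome | unexposed) = 860/3174 = 0.27095
Under exogeneity and monotonicity, PN = (p₁ − p₀) / p₁.
PN = (0.82988 − 0.27095) / 0.82988 = 0.55893 / 0.82988 ≈ 0.6735

PN ≈ 0.674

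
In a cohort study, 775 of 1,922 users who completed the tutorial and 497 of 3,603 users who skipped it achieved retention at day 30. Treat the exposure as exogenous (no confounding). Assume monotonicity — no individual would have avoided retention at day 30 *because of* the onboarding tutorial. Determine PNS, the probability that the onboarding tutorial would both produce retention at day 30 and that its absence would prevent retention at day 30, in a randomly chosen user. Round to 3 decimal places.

PNS ≈ 0.265

p₁ = P(outcome | exposed) = 775/1922 = 0.40323
p₀ = P(outcome | unexposed) = 497/3603 = 0.13794
Under exogeneity and monotonicity, PNS = p₁ − p₀.
PNS = 0.40323 − 0.13794 = 0.26529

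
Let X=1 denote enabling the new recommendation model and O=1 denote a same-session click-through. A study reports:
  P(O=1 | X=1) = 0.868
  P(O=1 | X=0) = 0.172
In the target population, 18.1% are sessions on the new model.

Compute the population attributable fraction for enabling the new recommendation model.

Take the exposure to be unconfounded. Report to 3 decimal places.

Let p₁ = 0.868, p₀ = 0.172.
Overall risk P(Y=1) = π·p₁ + (1−π)·p₀ = 0.181×0.868 + 0.819×0.172 = 0.29798.
Under exogeneity, PAF = [P(Y=1) − p₀] / P(Y=1).
PAF = (0.29798 − 0.172) / 0.29798 ≈ 0.4228

PAF ≈ 0.423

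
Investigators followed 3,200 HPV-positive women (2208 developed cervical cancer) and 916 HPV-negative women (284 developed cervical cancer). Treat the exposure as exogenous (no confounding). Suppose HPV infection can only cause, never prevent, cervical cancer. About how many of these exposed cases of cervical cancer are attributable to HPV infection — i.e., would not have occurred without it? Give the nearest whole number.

about 1216 cases

p₁ = P(outcome | exposed) = 2208/3200 = 0.69
p₀ = P(outcome | unexposed) = 284/916 = 0.31004
PN = (p₁ − p₀)/p₁ = (0.69 − 0.31004) / 0.69 ≈ 0.55066.
Attributable cases ≈ PN × (exposed cases) = 0.55066 × 2208 ≈ 1215.86.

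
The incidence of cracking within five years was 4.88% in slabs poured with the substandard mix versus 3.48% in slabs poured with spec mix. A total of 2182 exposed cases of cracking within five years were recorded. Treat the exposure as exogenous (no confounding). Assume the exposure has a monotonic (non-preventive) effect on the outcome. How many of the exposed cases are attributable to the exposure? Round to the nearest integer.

p₁ = 0.0488, p₀ = 0.0348.
PN = (p₁ − p₀)/p₁ = (0.0488 − 0.0348) / 0.0488 ≈ 0.28689.
Attributable cases ≈ PN × (exposed cases) = 0.28689 × 2182 ≈ 625.98.

about 626 cases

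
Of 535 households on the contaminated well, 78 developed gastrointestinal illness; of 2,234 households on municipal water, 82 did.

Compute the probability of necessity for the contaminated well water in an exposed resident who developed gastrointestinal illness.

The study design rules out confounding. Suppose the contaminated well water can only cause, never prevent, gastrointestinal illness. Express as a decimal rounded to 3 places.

PN ≈ 0.748

p₁ = P(outcome | exposed) = 78/535 = 0.14579
p₀ = P(outcome | unexposed) = 82/2234 = 0.036705
Under exogeneity and monotonicity, PN = (p₁ − p₀) / p₁.
PN = (0.14579 − 0.036705) / 0.14579 = 0.10909 / 0.14579 ≈ 0.7482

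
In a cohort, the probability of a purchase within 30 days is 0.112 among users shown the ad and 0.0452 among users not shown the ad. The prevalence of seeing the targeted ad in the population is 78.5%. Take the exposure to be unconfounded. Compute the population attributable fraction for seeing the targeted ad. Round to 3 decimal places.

PAF ≈ 0.537

Let p₁ = 0.112, p₀ = 0.0452.
Overall risk P(Y=1) = π·p₁ + (1−π)·p₀ = 0.785×0.112 + 0.215×0.0452 = 0.097638.
Under exogeneity, PAF = [P(Y=1) − p₀] / P(Y=1).
PAF = (0.097638 − 0.0452) / 0.097638 ≈ 0.5371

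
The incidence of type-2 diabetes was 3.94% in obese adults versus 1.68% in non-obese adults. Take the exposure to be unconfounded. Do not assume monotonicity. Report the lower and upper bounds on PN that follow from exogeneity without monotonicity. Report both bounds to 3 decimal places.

0.574 ≤ PN ≤ 1.000

p₁ = 0.0394, p₀ = 0.0168.
Under exogeneity alone the bounds on PN are max{0,(p₁−p₀)/p₁} ≤ PN ≤ min{1,(1−p₀)/p₁}.
  lower = (p₁ − p₀)/p₁ = 0.0226 / 0.0394 ≈ 0.5736
  upper = min{1, (1 − p₀)/p₁} = 0.9832 / 0.0394 ≈ 24.9543 → capped at 1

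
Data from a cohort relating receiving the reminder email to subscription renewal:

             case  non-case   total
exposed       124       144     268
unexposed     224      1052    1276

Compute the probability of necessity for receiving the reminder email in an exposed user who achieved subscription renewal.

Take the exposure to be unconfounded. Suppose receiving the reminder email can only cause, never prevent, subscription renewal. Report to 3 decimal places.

p₁ = P(outcome | exposed) = 124/268 = 0.46269
p₀ = P(outcome | unexposed) = 224/1276 = 0.17555
Under exogeneity and monotonicity, PN = (p₁ − p₀) / p₁.
PN = (0.46269 − 0.17555) / 0.46269 = 0.28714 / 0.46269 ≈ 0.6206

PN ≈ 0.621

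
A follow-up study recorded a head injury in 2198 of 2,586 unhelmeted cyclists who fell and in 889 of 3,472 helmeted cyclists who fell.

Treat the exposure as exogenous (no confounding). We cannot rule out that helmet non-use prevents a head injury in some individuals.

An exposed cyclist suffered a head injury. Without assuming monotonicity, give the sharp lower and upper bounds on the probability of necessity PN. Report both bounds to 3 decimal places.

0.699 ≤ PN ≤ 0.875

p₁ = P(outcome | exposed) = 2198/2586 = 0.84996
p₀ = P(outcome | unexposed) = 889/3472 = 0.25605
Under exogeneity alone the bounds on PN are max{0,(p₁−p₀)/p₁} ≤ PN ≤ min{1,(1−p₀)/p₁}.
  lower = (p₁ − p₀)/p₁ = 0.59391 / 0.84996 ≈ 0.6988
  upper = min{1, (1 − p₀)/p₁} = 0.74395 / 0.84996 ≈ 0.8753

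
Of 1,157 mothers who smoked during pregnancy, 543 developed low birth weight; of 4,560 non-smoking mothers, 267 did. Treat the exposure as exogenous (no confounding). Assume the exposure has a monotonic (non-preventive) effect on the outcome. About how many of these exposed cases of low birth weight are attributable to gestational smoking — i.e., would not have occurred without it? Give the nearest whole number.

p₁ = P(outcome | exposed) = 543/1157 = 0.46932
p₀ = P(outcome | unexposed) = 267/4560 = 0.058553
PN = (p₁ − p₀)/p₁ = (0.46932 − 0.058553) / 0.46932 ≈ 0.87524.
Attributable cases ≈ PN × (exposed cases) = 0.87524 × 543 ≈ 475.25.

about 475 cases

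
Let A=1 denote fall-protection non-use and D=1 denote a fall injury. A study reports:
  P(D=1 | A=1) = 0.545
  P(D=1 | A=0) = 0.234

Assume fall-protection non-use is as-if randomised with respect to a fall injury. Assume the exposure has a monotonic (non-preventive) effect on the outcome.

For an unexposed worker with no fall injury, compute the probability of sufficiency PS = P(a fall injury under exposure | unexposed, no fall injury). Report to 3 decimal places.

Let p₁ = 0.545, p₀ = 0.234.
Under exogeneity and monotonicity, PS = (p₁ − p₀) / (1 − p₀).
PS = (0.545 − 0.234) / (1 − 0.234) = 0.311 / 0.766 ≈ 0.4060

PS ≈ 0.406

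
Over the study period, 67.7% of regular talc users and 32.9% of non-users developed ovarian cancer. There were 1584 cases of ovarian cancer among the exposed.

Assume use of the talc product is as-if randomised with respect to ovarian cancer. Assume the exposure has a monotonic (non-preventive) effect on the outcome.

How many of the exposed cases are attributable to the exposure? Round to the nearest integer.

p₁ = 0.677, p₀ = 0.329.
PN = (p₁ − p₀)/p₁ = (0.677 − 0.329) / 0.677 ≈ 0.51403.
Attributable cases ≈ PN × (exposed cases) = 0.51403 × 1584 ≈ 814.23.

about 814 cases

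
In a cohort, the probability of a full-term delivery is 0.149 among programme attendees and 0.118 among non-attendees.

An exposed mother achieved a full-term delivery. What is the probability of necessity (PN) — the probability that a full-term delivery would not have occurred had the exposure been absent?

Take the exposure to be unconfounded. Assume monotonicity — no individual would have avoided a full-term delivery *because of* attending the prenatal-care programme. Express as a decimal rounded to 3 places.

PN ≈ 0.208

Let p₁ = 0.149, p₀ = 0.118.
Under exogeneity and monotonicity, PN = (p₁ − p₀) / p₁.
PN = (0.149 − 0.118) / 0.149 = 0.031 / 0.149 ≈ 0.2081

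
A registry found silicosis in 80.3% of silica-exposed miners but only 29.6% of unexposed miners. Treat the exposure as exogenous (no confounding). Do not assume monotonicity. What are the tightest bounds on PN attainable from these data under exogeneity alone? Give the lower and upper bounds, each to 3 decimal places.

0.631 ≤ PN ≤ 0.877

p₁ = 0.803, p₀ = 0.296.
Under exogeneity alone the bounds on PN are max{0,(p₁−p₀)/p₁} ≤ PN ≤ min{1,(1−p₀)/p₁}.
  lower = (p₁ − p₀)/p₁ = 0.507 / 0.803 ≈ 0.6314
  upper = min{1, (1 − p₀)/p₁} = 0.704 / 0.803 ≈ 0.8767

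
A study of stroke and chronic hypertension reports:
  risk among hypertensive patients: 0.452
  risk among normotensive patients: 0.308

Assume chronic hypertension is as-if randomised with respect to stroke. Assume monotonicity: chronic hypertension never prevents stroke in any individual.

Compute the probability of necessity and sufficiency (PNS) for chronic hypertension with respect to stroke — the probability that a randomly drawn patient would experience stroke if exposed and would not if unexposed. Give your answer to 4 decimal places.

PNS ≈ 0.1440

Let p₁ = 0.452, p₀ = 0.308.
Under exogeneity and monotonicity, PNS = p₁ − p₀.
PNS = 0.452 − 0.308 = 0.144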